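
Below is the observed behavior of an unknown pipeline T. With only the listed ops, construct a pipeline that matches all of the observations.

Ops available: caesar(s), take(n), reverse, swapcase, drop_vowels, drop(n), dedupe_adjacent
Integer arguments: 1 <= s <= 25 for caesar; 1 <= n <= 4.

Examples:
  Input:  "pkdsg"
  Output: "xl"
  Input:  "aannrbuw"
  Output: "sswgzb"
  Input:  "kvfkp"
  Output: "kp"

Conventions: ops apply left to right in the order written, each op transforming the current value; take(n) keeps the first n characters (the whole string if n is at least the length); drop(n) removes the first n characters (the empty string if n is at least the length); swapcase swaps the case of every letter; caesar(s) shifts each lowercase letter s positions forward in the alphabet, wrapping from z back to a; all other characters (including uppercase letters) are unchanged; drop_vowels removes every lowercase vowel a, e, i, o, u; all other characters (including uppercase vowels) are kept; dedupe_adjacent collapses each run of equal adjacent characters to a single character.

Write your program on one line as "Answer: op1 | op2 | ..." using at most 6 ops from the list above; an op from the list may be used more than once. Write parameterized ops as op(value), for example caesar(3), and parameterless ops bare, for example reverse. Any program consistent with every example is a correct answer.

swapcase | drop(2) | swapcase | caesar(5) | drop_vowels

Check, running the answer program on each example:
  "pkdsg" -> "PKDSG" -> "DSG" -> "dsg" -> "ixl" -> "xl"
  "aannrbuw" -> "AANNRBUW" -> "NNRBUW" -> "nnrbuw" -> "sswgzb" -> "sswgzb"
  "kvfkp" -> "KVFKP" -> "FKP" -> "fkp" -> "kpu" -> "kp"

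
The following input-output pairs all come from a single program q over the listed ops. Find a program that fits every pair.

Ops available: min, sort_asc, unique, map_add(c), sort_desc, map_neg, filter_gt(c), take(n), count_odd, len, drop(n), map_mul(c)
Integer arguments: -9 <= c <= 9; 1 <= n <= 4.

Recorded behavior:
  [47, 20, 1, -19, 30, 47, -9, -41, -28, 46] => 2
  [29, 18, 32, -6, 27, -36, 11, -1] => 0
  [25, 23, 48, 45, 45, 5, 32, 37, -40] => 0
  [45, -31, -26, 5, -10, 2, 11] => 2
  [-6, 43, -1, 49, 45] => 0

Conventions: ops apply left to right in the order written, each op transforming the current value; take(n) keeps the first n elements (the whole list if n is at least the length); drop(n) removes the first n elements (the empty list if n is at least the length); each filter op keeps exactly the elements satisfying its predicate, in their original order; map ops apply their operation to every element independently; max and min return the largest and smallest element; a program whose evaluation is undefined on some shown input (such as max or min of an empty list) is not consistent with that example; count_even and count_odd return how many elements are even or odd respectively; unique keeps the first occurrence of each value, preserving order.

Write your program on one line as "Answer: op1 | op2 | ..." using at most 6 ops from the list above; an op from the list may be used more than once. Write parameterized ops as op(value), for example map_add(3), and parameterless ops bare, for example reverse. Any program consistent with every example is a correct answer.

map_neg | sort_asc | filter_gt(9) | drop(1) | len

Check, running the answer program on each example:
  [47, 20, 1, -19, 30, 47, -9, -41, -28, 46] -> [-47, -20, -1, 19, -30, -47, 9, 41, 28, -46] -> [-47, -47, -46, -30, -20, -1, 9, 19, 28, 41] -> [19, 28, 41] -> [28, 41] -> 2
  [29, 18, 32, -6, 27, -36, 11, -1] -> [-29, -18, -32, 6, -27, 36, -11, 1] -> [-32, -29, -27, -18, -11, 1, 6, 36] -> [36] -> [] -> 0
  [25, 23, 48, 45, 45, 5, 32, 37, -40] -> [-25, -23, -48, -45, -45, -5, -32, -37, 40] -> [-48, -45, -45, -37, -32, -25, -23, -5, 40] -> [40] -> [] -> 0
  [45, -31, -26, 5, -10, 2, 11] -> [-45, 31, 26, -5, 10, -2, -11] -> [-45, -11, -5, -2, 10, 26, 31] -> [10, 26, 31] -> [26, 31] -> 2
  [-6, 43, -1, 49, 45] -> [6, -43, 1, -49, -45] -> [-49, -45, -43, 1, 6] -> [] -> [] -> 0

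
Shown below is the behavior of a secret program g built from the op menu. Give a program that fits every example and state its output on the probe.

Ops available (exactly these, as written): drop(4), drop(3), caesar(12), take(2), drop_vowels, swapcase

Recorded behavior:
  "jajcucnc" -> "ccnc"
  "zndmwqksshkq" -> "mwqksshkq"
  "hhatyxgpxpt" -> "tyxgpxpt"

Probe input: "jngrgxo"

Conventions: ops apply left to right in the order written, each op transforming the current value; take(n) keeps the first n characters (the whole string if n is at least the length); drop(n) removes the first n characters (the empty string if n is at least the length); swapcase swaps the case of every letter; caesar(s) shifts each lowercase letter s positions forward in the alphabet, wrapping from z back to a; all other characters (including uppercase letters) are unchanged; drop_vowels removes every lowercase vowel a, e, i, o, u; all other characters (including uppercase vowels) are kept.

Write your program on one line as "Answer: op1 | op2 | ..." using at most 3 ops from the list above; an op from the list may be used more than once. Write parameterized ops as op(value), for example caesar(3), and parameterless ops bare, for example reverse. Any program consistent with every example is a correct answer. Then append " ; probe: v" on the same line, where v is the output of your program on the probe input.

drop(3) | drop_vowels ; probe: "rgx"

Check, running the answer program on each example:
  "jajcucnc" -> "cucnc" -> "ccnc"
  "zndmwqksshkq" -> "mwqksshkq" -> "mwqksshkq"
  "hhatyxgpxpt" -> "tyxgpxpt" -> "tyxgpxpt"
  probe: "jngrgxo" -> "rgxo" -> "rgx"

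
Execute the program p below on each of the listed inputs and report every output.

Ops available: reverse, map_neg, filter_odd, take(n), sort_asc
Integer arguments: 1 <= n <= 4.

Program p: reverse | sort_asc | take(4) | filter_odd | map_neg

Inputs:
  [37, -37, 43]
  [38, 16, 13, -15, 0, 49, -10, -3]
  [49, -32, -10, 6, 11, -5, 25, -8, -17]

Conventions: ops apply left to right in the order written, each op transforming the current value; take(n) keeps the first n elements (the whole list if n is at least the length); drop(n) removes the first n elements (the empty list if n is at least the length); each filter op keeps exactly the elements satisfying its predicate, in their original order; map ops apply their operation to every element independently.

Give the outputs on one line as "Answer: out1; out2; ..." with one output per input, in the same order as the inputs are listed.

[37, -37, -43]; [15, 3]; [17]

Execution, op by op:
  [37, -37, 43] -> [43, -37, 37] -> [-37, 37, 43] -> [-37, 37, 43] -> [-37, 37, 43] -> [37, -37, -43]
  [38, 16, 13, -15, 0, 49, -10, -3] -> [-3, -10, 49, 0, -15, 13, 16, 38] -> [-15, -10, -3, 0, 13, 16, 38, 49] -> [-15, -10, -3, 0] -> [-15, -3] -> [15, 3]
  [49, -32, -10, 6, 11, -5, 25, -8, -17] -> [-17, -8, 25, -5, 11, 6, -10, -32, 49] -> [-32, -17, -10, -8, -5, 6, 11, 25, 49] -> [-32, -17, -10, -8] -> [-17] -> [17]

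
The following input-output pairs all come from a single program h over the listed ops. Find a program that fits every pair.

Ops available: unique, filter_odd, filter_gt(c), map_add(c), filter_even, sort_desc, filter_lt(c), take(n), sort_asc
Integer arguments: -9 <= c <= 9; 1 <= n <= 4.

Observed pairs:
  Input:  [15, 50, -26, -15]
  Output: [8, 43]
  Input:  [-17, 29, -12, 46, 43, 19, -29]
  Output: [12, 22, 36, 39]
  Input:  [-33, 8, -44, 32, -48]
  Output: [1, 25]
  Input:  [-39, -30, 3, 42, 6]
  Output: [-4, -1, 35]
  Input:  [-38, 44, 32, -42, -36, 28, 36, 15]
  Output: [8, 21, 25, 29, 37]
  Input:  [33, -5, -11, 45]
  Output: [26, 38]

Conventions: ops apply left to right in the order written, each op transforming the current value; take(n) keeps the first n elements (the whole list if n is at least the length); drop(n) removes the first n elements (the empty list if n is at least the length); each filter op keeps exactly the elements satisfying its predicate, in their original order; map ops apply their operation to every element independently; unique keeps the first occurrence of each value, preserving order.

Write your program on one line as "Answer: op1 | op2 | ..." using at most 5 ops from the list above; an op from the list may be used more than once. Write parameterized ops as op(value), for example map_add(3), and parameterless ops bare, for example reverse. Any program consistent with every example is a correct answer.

sort_desc | sort_asc | map_add(-7) | filter_gt(-5)

Check, running the answer program on each example:
  [15, 50, -26, -15] -> [50, 15, -15, -26] -> [-26, -15, 15, 50] -> [-33, -22, 8, 43] -> [8, 43]
  [-17, 29, -12, 46, 43, 19, -29] -> [46, 43, 29, 19, -12, -17, -29] -> [-29, -17, -12, 19, 29, 43, 46] -> [-36, -24, -19, 12, 22, 36, 39] -> [12, 22, 36, 39]
  [-33, 8, -44, 32, -48] -> [32, 8, -33, -44, -48] -> [-48, -44, -33, 8, 32] -> [-55, -51, -40, 1, 25] -> [1, 25]
  [-39, -30, 3, 42, 6] -> [42, 6, 3, -30, -39] -> [-39, -30, 3, 6, 42] -> [-46, -37, -4, -1, 35] -> [-4, -1, 35]
  [-38, 44, 32, -42, -36, 28, 36, 15] -> [44, 36, 32, 28, 15, -36, -38, -42] -> [-42, -38, -36, 15, 28, 32, 36, 44] -> [-49, -45, -43, 8, 21, 25, 29, 37] -> [8, 21, 25, 29, 37]
  [33, -5, -11, 45] -> [45, 33, -5, -11] -> [-11, -5, 33, 45] -> [-18, -12, 26, 38] -> [26, 38]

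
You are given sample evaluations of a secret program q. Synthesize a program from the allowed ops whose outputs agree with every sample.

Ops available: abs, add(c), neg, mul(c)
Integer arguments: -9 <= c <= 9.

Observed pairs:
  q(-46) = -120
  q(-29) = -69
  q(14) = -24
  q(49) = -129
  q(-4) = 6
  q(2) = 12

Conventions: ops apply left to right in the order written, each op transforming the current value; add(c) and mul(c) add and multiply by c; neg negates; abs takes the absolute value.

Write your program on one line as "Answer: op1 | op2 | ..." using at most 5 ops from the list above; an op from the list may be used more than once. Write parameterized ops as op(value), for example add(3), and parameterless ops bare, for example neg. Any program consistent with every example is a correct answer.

abs | add(-6) | mul(3) | neg

Check, running the answer program on each example:
  -46 -> 46 -> 40 -> 120 -> -120
  -29 -> 29 -> 23 -> 69 -> -69
  14 -> 14 -> 8 -> 24 -> -24
  49 -> 49 -> 43 -> 129 -> -129
  -4 -> 4 -> -2 -> -6 -> 6
  2 -> 2 -> -4 -> -12 -> 12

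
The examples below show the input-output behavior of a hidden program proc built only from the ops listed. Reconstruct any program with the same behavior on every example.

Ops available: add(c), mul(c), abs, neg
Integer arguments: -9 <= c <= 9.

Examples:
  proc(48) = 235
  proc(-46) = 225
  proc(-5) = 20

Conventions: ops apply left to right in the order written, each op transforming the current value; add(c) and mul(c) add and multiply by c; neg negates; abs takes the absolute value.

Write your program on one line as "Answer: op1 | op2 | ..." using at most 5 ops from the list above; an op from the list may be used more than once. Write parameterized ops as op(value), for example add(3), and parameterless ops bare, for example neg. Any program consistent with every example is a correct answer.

abs | neg | mul(5) | add(5) | abs

Check, running the answer program on each example:
  48 -> 48 -> -48 -> -240 -> -235 -> 235
  -46 -> 46 -> -46 -> -230 -> -225 -> 225
  -5 -> 5 -> -5 -> -25 -> -20 -> 20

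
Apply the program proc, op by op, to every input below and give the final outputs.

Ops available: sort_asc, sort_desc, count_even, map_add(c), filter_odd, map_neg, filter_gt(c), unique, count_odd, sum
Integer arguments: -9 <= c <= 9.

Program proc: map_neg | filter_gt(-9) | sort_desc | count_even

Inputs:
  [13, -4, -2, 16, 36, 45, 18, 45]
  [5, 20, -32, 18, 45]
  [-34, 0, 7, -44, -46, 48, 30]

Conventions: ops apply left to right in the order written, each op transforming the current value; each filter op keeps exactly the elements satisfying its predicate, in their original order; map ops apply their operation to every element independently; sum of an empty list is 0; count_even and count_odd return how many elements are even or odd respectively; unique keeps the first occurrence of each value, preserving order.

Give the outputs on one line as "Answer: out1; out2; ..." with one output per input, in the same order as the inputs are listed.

Execution, op by op:
  [13, -4, -2, 16, 36, 45, 18, 45] -> [-13, 4, 2, -16, -36, -45, -18, -45] -> [4, 2] -> [4, 2] -> 2
  [5, 20, -32, 18, 45] -> [-5, -20, 32, -18, -45] -> [-5, 32] -> [32, -5] -> 1
  [-34, 0, 7, -44, -46, 48, 30] -> [34, 0, -7, 44, 46, -48, -30] -> [34, 0, -7, 44, 46] -> [46, 44, 34, 0, -7] -> 4

2; 1; 4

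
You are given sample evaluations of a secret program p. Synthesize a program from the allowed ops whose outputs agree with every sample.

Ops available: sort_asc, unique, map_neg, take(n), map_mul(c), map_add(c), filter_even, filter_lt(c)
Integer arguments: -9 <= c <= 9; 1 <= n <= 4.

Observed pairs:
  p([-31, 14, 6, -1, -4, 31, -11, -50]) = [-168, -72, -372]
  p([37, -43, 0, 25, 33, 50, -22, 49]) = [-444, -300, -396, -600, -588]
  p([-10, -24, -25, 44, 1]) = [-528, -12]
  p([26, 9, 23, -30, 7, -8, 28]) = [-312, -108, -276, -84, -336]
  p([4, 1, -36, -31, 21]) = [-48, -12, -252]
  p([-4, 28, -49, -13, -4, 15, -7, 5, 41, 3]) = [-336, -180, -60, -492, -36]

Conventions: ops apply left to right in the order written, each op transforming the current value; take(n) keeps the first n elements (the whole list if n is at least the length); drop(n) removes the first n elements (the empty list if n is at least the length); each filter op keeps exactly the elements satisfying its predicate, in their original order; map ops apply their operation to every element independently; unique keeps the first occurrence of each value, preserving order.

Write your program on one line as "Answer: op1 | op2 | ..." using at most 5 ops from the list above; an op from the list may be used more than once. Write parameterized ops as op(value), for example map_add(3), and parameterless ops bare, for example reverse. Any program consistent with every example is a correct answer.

map_mul(-6) | map_mul(2) | filter_lt(6) | filter_lt(-8)

Check, running the answer program on each example:
  [-31, 14, 6, -1, -4, 31, -11, -50] -> [186, -84, -36, 6, 24, -186, 66, 300] -> [372, -168, -72, 12, 48, -372, 132, 600] -> [-168, -72, -372] -> [-168, -72, -372]
  [37, -43, 0, 25, 33, 50, -22, 49] -> [-222, 258, 0, -150, -198, -300, 132, -294] -> [-444, 516, 0, -300, -396, -600, 264, -588] -> [-444, 0, -300, -396, -600, -588] -> [-444, -300, -396, -600, -588]
  [-10, -24, -25, 44, 1] -> [60, 144, 150, -264, -6] -> [120, 288, 300, -528, -12] -> [-528, -12] -> [-528, -12]
  [26, 9, 23, -30, 7, -8, 28] -> [-156, -54, -138, 180, -42, 48, -168] -> [-312, -108, -276, 360, -84, 96, -336] -> [-312, -108, -276, -84, -336] -> [-312, -108, -276, -84, -336]
  [4, 1, -36, -31, 21] -> [-24, -6, 216, 186, -126] -> [-48, -12, 432, 372, -252] -> [-48, -12, -252] -> [-48, -12, -252]
  [-4, 28, -49, -13, -4, 15, -7, 5, 41, 3] -> [24, -168, 294, 78, 24, -90, 42, -30, -246, -18] -> [48, -336, 588, 156, 48, -180, 84, -60, -492, -36] -> [-336, -180, -60, -492, -36] -> [-336, -180, -60, -492, -36]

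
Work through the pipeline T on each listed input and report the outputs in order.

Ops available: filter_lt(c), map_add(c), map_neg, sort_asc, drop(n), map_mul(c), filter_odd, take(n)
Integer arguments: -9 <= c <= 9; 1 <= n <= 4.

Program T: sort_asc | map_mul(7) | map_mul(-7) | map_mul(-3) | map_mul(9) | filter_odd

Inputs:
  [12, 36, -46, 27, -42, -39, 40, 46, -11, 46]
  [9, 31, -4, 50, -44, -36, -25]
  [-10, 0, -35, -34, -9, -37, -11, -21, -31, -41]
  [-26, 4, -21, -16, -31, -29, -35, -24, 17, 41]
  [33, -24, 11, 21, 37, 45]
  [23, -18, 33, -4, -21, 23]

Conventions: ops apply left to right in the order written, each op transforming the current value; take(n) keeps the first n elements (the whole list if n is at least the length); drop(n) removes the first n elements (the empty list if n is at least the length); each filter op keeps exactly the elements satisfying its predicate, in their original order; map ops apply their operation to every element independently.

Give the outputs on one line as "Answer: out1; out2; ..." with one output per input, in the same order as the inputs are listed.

Execution, op by op:
  [12, 36, -46, 27, -42, -39, 40, 46, -11, 46] -> [-46, -42, -39, -11, 12, 27, 36, 40, 46, 46] -> [-322, -294, -273, -77, 84, 189, 252, 280, 322, 322] -> [2254, 2058, 1911, 539, -588, -1323, -1764, -1960, -2254, -2254] -> [-6762, -6174, -5733, -1617, 1764, 3969, 5292, 5880, 6762, 6762] -> [-60858, -55566, -51597, -14553, 15876, 35721, 47628, 52920, 60858, 60858] -> [-51597, -14553, 35721]
  [9, 31, -4, 50, -44, -36, -25] -> [-44, -36, -25, -4, 9, 31, 50] -> [-308, -252, -175, -28, 63, 217, 350] -> [2156, 1764, 1225, 196, -441, -1519, -2450] -> [-6468, -5292, -3675, -588, 1323, 4557, 7350] -> [-58212, -47628, -33075, -5292, 11907, 41013, 66150] -> [-33075, 11907, 41013]
  [-10, 0, -35, -34, -9, -37, -11, -21, -31, -41] -> [-41, -37, -35, -34, -31, -21, -11, -10, -9, 0] -> [-287, -259, -245, -238, -217, -147, -77, -70, -63, 0] -> [2009, 1813, 1715, 1666, 1519, 1029, 539, 490, 441, 0] -> [-6027, -5439, -5145, -4998, -4557, -3087, -1617, -1470, -1323, 0] -> [-54243, -48951, -46305, -44982, -41013, -27783, -14553, -13230, -11907, 0] -> [-54243, -48951, -46305, -41013, -27783, -14553, -11907]
  [-26, 4, -21, -16, -31, -29, -35, -24, 17, 41] -> [-35, -31, -29, -26, -24, -21, -16, 4, 17, 41] -> [-245, -217, -203, -182, -168, -147, -112, 28, 119, 287] -> [1715, 1519, 1421, 1274, 1176, 1029, 784, -196, -833, -2009] -> [-5145, -4557, -4263, -3822, -3528, -3087, -2352, 588, 2499, 6027] -> [-46305, -41013, -38367, -34398, -31752, -27783, -21168, 5292, 22491, 54243] -> [-46305, -41013, -38367, -27783, 22491, 54243]
  [33, -24, 11, 21, 37, 45] -> [-24, 11, 21, 33, 37, 45] -> [-168, 77, 147, 231, 259, 315] -> [1176, -539, -1029, -1617, -1813, -2205] -> [-3528, 1617, 3087, 4851, 5439, 6615] -> [-31752, 14553, 27783, 43659, 48951, 59535] -> [14553, 27783, 43659, 48951, 59535]
  [23, -18, 33, -4, -21, 23] -> [-21, -18, -4, 23, 23, 33] -> [-147, -126, -28, 161, 161, 231] -> [1029, 882, 196, -1127, -1127, -1617] -> [-3087, -2646, -588, 3381, 3381, 4851] -> [-27783, -23814, -5292, 30429, 30429, 43659] -> [-27783, 30429, 30429, 43659]

[-51597, -14553, 35721]; [-33075, 11907, 41013]; [-54243, -48951, -46305, -41013, -27783, -14553, -11907]; [-46305, -41013, -38367, -27783, 22491, 54243]; [14553, 27783, 43659, 48951, 59535]; [-27783, 30429, 30429, 43659]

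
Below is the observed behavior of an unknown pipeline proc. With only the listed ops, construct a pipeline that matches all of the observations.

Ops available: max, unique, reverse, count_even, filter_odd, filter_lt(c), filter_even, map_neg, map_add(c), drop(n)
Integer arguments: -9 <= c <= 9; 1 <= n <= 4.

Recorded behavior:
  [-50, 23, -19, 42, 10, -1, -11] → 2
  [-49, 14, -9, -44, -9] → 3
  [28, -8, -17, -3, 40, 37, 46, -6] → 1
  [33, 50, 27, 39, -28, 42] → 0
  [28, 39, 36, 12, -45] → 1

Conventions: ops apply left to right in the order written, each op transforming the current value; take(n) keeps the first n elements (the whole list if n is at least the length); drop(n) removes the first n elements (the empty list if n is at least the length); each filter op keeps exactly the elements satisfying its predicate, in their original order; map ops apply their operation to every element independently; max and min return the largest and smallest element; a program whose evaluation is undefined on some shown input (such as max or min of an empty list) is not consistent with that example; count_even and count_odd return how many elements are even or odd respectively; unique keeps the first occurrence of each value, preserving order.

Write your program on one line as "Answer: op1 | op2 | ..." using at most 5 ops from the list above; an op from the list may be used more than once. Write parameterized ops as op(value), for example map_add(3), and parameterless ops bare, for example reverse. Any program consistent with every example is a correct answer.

map_add(-1) | filter_lt(-9) | map_neg | count_even

Check, running the answer program on each example:
  [-50, 23, -19, 42, 10, -1, -11] -> [-51, 22, -20, 41, 9, -2, -12] -> [-51, -20, -12] -> [51, 20, 12] -> 2
  [-49, 14, -9, -44, -9] -> [-50, 13, -10, -45, -10] -> [-50, -10, -45, -10] -> [50, 10, 45, 10] -> 3
  [28, -8, -17, -3, 40, 37, 46, -6] -> [27, -9, -18, -4, 39, 36, 45, -7] -> [-18] -> [18] -> 1
  [33, 50, 27, 39, -28, 42] -> [32, 49, 26, 38, -29, 41] -> [-29] -> [29] -> 0
  [28, 39, 36, 12, -45] -> [27, 38, 35, 11, -46] -> [-46] -> [46] -> 1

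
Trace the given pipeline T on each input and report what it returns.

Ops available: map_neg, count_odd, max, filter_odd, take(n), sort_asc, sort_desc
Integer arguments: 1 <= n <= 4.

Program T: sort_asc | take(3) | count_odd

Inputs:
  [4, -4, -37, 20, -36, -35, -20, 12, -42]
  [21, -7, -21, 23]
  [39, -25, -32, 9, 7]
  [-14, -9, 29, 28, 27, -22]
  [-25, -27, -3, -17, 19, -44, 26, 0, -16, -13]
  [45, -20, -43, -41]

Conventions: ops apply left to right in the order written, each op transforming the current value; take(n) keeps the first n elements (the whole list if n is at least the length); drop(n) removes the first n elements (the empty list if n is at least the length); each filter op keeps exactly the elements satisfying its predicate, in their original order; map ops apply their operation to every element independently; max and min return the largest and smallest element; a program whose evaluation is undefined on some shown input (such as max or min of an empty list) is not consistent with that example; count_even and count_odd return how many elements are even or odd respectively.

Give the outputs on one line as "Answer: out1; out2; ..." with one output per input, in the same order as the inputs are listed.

1; 3; 2; 1; 2; 2

Execution, op by op:
  [4, -4, -37, 20, -36, -35, -20, 12, -42] -> [-42, -37, -36, -35, -20, -4, 4, 12, 20] -> [-42, -37, -36] -> 1
  [21, -7, -21, 23] -> [-21, -7, 21, 23] -> [-21, -7, 21] -> 3
  [39, -25, -32, 9, 7] -> [-32, -25, 7, 9, 39] -> [-32, -25, 7] -> 2
  [-14, -9, 29, 28, 27, -22] -> [-22, -14, -9, 27, 28, 29] -> [-22, -14, -9] -> 1
  [-25, -27, -3, -17, 19, -44, 26, 0, -16, -13] -> [-44, -27, -25, -17, -16, -13, -3, 0, 19, 26] -> [-44, -27, -25] -> 2
  [45, -20, -43, -41] -> [-43, -41, -20, 45] -> [-43, -41, -20] -> 2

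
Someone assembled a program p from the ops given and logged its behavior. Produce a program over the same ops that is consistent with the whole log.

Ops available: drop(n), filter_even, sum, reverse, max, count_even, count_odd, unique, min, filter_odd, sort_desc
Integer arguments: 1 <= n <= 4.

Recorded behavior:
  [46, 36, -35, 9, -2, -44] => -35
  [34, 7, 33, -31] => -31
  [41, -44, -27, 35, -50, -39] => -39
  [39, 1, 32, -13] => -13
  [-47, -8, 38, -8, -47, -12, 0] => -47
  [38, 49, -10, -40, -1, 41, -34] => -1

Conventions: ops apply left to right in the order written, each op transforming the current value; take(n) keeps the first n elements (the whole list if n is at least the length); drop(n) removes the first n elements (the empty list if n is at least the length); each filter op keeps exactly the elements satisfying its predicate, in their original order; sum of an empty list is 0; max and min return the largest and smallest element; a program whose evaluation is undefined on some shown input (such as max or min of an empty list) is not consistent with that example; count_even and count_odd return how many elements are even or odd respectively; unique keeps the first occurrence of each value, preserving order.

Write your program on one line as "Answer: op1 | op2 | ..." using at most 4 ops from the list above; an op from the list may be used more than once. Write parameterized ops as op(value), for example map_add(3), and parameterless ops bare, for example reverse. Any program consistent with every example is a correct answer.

unique | reverse | filter_odd | min

Check, running the answer program on each example:
  [46, 36, -35, 9, -2, -44] -> [46, 36, -35, 9, -2, -44] -> [-44, -2, 9, -35, 36, 46] -> [9, -35] -> -35
  [34, 7, 33, -31] -> [34, 7, 33, -31] -> [-31, 33, 7, 34] -> [-31, 33, 7] -> -31
  [41, -44, -27, 35, -50, -39] -> [41, -44, -27, 35, -50, -39] -> [-39, -50, 35, -27, -44, 41] -> [-39, 35, -27, 41] -> -39
  [39, 1, 32, -13] -> [39, 1, 32, -13] -> [-13, 32, 1, 39] -> [-13, 1, 39] -> -13
  [-47, -8, 38, -8, -47, -12, 0] -> [-47, -8, 38, -12, 0] -> [0, -12, 38, -8, -47] -> [-47] -> -47
  [38, 49, -10, -40, -1, 41, -34] -> [38, 49, -10, -40, -1, 41, -34] -> [-34, 41, -1, -40, -10, 49, 38] -> [41, -1, 49] -> -1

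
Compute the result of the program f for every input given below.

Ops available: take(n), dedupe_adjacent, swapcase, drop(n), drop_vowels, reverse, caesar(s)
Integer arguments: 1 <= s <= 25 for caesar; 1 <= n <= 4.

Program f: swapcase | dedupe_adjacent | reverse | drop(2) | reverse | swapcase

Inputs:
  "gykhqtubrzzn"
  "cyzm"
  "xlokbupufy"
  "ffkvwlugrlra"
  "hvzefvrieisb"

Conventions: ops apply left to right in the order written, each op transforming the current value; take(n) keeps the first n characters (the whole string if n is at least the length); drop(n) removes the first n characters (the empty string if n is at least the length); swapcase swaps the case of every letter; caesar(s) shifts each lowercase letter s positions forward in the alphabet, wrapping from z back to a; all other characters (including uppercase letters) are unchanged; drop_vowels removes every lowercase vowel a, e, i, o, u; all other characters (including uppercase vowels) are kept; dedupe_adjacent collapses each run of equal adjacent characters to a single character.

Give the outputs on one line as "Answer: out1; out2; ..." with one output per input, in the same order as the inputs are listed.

Execution, op by op:
  "gykhqtubrzzn" -> "GYKHQTUBRZZN" -> "GYKHQTUBRZN" -> "NZRBUTQHKYG" -> "RBUTQHKYG" -> "GYKHQTUBR" -> "gykhqtubr"
  "cyzm" -> "CYZM" -> "CYZM" -> "MZYC" -> "YC" -> "CY" -> "cy"
  "xlokbupufy" -> "XLOKBUPUFY" -> "XLOKBUPUFY" -> "YFUPUBKOLX" -> "UPUBKOLX" -> "XLOKBUPU" -> "xlokbupu"
  "ffkvwlugrlra" -> "FFKVWLUGRLRA" -> "FKVWLUGRLRA" -> "ARLRGULWVKF" -> "LRGULWVKF" -> "FKVWLUGRL" -> "fkvwlugrl"
  "hvzefvrieisb" -> "HVZEFVRIEISB" -> "HVZEFVRIEISB" -> "BSIEIRVFEZVH" -> "IEIRVFEZVH" -> "HVZEFVRIEI" -> "hvzefvriei"

"gykhqtubr"; "cy"; "xlokbupu"; "fkvwlugrl"; "hvzefvriei"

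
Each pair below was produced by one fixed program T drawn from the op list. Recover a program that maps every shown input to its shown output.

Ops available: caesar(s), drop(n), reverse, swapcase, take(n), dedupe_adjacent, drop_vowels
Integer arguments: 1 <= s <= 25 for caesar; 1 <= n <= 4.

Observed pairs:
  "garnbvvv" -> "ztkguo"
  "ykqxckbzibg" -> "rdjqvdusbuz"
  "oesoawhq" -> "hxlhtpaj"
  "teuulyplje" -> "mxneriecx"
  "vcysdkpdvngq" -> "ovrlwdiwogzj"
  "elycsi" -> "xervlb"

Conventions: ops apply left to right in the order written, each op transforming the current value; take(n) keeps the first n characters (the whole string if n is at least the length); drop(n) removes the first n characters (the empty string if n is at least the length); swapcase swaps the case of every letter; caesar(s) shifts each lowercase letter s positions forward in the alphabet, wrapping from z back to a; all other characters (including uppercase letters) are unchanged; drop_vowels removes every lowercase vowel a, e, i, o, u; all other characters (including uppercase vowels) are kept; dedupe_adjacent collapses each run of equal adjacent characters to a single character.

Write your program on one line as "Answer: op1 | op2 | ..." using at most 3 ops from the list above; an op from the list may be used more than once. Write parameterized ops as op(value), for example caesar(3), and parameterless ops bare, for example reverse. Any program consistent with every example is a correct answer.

dedupe_adjacent | caesar(19)

Check, running the answer program on each example:
  "garnbvvv" -> "garnbv" -> "ztkguo"
  "ykqxckbzibg" -> "ykqxckbzibg" -> "rdjqvdusbuz"
  "oesoawhq" -> "oesoawhq" -> "hxlhtpaj"
  "teuulyplje" -> "teulyplje" -> "mxneriecx"
  "vcysdkpdvngq" -> "vcysdkpdvngq" -> "ovrlwdiwogzj"
  "elycsi" -> "elycsi" -> "xervlb"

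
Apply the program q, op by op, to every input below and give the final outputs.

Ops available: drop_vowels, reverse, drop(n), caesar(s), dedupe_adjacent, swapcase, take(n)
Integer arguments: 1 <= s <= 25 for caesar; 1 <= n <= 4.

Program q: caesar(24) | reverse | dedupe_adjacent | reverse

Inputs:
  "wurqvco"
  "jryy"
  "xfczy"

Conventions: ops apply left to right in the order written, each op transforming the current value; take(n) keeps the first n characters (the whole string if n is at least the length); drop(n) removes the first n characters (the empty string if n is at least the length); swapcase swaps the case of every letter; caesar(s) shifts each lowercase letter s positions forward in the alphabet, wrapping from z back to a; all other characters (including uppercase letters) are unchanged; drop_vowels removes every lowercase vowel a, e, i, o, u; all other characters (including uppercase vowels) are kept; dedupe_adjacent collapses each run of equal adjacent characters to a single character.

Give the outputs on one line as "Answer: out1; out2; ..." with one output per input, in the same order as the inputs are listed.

Execution, op by op:
  "wurqvco" -> "uspotam" -> "matopsu" -> "matopsu" -> "uspotam"
  "jryy" -> "hpww" -> "wwph" -> "wph" -> "hpw"
  "xfczy" -> "vdaxw" -> "wxadv" -> "wxadv" -> "vdaxw"

"uspotam"; "hpw"; "vdaxw"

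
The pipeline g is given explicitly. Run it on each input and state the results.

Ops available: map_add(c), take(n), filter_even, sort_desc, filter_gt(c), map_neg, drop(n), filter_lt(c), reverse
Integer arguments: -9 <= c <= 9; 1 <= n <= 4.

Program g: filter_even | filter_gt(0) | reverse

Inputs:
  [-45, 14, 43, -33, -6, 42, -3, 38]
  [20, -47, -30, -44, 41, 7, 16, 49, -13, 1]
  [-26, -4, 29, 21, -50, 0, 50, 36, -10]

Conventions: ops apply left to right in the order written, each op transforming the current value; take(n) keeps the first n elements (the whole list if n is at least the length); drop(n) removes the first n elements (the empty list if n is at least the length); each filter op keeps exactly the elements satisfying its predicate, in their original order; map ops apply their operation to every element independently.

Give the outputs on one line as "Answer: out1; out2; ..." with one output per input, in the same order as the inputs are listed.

[38, 42, 14]; [16, 20]; [36, 50]

Execution, op by op:
  [-45, 14, 43, -33, -6, 42, -3, 38] -> [14, -6, 42, 38] -> [14, 42, 38] -> [38, 42, 14]
  [20, -47, -30, -44, 41, 7, 16, 49, -13, 1] -> [20, -30, -44, 16] -> [20, 16] -> [16, 20]
  [-26, -4, 29, 21, -50, 0, 50, 36, -10] -> [-26, -4, -50, 0, 50, 36, -10] -> [50, 36] -> [36, 50]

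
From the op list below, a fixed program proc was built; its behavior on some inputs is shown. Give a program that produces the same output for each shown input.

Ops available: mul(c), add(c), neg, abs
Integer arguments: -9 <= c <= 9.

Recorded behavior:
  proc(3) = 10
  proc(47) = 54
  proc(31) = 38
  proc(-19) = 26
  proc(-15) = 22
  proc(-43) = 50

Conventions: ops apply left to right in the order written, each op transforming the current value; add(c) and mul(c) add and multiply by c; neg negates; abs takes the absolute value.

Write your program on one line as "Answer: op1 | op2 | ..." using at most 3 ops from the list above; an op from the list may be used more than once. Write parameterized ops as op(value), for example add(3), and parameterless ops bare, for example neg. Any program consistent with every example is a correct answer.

abs | add(7)

Check, running the answer program on each example:
  3 -> 3 -> 10
  47 -> 47 -> 54
  31 -> 31 -> 38
  -19 -> 19 -> 26
  -15 -> 15 -> 22
  -43 -> 43 -> 50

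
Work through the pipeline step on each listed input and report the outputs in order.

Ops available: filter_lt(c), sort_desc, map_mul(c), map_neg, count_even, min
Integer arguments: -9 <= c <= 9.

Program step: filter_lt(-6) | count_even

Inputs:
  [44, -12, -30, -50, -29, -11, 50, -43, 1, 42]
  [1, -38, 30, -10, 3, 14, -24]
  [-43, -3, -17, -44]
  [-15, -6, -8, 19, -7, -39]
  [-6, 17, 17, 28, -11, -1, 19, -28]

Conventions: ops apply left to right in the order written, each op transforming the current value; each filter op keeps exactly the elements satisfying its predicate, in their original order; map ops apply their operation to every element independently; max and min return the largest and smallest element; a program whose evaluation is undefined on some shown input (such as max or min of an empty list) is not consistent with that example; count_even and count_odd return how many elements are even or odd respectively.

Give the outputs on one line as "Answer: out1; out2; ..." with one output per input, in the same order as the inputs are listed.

3; 3; 1; 1; 1

Execution, op by op:
  [44, -12, -30, -50, -29, -11, 50, -43, 1, 42] -> [-12, -30, -50, -29, -11, -43] -> 3
  [1, -38, 30, -10, 3, 14, -24] -> [-38, -10, -24] -> 3
  [-43, -3, -17, -44] -> [-43, -17, -44] -> 1
  [-15, -6, -8, 19, -7, -39] -> [-15, -8, -7, -39] -> 1
  [-6, 17, 17, 28, -11, -1, 19, -28] -> [-11, -28] -> 1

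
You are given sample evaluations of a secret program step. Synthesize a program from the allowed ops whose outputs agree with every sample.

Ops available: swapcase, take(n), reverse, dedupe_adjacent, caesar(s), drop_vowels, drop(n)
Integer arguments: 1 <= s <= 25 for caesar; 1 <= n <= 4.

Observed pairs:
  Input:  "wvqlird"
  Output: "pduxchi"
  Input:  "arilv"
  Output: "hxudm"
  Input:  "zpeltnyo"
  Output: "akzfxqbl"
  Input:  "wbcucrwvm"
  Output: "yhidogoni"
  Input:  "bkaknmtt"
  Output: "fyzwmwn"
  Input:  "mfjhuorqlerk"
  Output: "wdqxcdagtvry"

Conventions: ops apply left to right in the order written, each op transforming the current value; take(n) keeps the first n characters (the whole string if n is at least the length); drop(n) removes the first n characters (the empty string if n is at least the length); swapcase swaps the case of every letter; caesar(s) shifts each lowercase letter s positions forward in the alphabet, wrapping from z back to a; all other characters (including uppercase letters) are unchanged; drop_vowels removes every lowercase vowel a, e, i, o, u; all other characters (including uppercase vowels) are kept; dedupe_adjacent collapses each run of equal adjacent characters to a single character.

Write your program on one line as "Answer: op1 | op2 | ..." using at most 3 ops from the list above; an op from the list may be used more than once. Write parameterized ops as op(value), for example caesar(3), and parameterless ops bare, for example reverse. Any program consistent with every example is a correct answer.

dedupe_adjacent | caesar(12) | reverse

Check, running the answer program on each example:
  "wvqlird" -> "wvqlird" -> "ihcxudp" -> "pduxchi"
  "arilv" -> "arilv" -> "mduxh" -> "hxudm"
  "zpeltnyo" -> "zpeltnyo" -> "lbqxfzka" -> "akzfxqbl"
  "wbcucrwvm" -> "wbcucrwvm" -> "inogodihy" -> "yhidogoni"
  "bkaknmtt" -> "bkaknmt" -> "nwmwzyf" -> "fyzwmwn"
  "mfjhuorqlerk" -> "mfjhuorqlerk" -> "yrvtgadcxqdw" -> "wdqxcdagtvry"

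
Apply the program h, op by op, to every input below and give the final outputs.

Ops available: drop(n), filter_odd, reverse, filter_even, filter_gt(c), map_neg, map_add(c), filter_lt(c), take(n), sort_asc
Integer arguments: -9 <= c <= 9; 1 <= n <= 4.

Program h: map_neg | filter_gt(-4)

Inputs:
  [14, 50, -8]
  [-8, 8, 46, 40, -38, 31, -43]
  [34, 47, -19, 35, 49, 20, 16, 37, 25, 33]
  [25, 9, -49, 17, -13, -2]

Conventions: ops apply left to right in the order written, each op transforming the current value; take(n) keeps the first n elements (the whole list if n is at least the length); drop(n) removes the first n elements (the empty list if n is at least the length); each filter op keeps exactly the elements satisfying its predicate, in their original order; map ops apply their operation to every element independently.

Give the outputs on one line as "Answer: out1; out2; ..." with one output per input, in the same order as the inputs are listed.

Execution, op by op:
  [14, 50, -8] -> [-14, -50, 8] -> [8]
  [-8, 8, 46, 40, -38, 31, -43] -> [8, -8, -46, -40, 38, -31, 43] -> [8, 38, 43]
  [34, 47, -19, 35, 49, 20, 16, 37, 25, 33] -> [-34, -47, 19, -35, -49, -20, -16, -37, -25, -33] -> [19]
  [25, 9, -49, 17, -13, -2] -> [-25, -9, 49, -17, 13, 2] -> [49, 13, 2]

[8]; [8, 38, 43]; [19]; [49, 13, 2]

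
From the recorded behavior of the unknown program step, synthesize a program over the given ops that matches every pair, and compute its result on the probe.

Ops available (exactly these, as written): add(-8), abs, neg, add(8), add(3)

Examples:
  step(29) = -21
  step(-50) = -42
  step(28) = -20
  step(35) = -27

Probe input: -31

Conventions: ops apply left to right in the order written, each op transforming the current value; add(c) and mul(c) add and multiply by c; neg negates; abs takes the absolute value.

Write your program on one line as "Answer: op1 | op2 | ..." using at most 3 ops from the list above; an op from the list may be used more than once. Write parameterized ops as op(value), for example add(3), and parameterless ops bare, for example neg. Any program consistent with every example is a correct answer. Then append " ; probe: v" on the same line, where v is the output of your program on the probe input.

abs | add(-8) | neg ; probe: -23

Check, running the answer program on each example:
  29 -> 29 -> 21 -> -21
  -50 -> 50 -> 42 -> -42
  28 -> 28 -> 20 -> -20
  35 -> 35 -> 27 -> -27
  probe: -31 -> 31 -> 23 -> -23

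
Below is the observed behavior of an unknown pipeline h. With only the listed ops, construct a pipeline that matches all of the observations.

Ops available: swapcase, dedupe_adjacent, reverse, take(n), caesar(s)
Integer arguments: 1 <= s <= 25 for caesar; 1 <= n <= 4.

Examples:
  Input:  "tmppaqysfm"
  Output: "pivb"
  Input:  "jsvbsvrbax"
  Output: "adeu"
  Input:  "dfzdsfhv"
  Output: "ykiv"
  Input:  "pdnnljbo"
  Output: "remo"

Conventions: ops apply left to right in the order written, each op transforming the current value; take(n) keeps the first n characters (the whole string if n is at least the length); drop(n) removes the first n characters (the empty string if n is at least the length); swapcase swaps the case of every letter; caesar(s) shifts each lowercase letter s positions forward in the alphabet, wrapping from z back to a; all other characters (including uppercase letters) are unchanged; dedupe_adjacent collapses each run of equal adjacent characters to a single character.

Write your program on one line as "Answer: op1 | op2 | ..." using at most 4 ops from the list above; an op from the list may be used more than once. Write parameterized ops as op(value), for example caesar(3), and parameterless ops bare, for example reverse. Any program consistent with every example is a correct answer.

caesar(23) | caesar(6) | reverse | take(4)

Check, running the answer program on each example:
  "tmppaqysfm" -> "qjmmxnvpcj" -> "wpssdtbvip" -> "pivbtdsspw" -> "pivb"
  "jsvbsvrbax" -> "gpsypsoyxu" -> "mvyevyueda" -> "adeuyveyvm" -> "adeu"
  "dfzdsfhv" -> "acwapces" -> "gicgviky" -> "ykivgcig" -> "ykiv"
  "pdnnljbo" -> "makkigyl" -> "sgqqomer" -> "remoqqgs" -> "remo"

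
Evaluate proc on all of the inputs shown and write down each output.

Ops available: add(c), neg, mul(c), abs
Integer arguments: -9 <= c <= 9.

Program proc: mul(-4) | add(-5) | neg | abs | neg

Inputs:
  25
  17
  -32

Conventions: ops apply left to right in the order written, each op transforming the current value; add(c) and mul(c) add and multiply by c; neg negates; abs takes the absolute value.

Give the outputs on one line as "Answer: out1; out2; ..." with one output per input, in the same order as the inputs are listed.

Execution, op by op:
  25 -> -100 -> -105 -> 105 -> 105 -> -105
  17 -> -68 -> -73 -> 73 -> 73 -> -73
  -32 -> 128 -> 123 -> -123 -> 123 -> -123

-105; -73; -123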